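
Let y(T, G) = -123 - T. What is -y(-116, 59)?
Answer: 7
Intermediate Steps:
-y(-116, 59) = -(-123 - 1*(-116)) = -(-123 + 116) = -1*(-7) = 7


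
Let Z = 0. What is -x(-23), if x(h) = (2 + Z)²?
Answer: -4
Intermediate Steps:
x(h) = 4 (x(h) = (2 + 0)² = 2² = 4)
-x(-23) = -1*4 = -4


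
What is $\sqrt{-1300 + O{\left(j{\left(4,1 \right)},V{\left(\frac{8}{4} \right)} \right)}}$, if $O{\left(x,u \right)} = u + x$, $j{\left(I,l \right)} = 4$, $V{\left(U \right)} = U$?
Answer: $i \sqrt{1294} \approx 35.972 i$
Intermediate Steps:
$\sqrt{-1300 + O{\left(j{\left(4,1 \right)},V{\left(\frac{8}{4} \right)} \right)}} = \sqrt{-1300 + \left(\frac{8}{4} + 4\right)} = \sqrt{-1300 + \left(8 \cdot \frac{1}{4} + 4\right)} = \sqrt{-1300 + \left(2 + 4\right)} = \sqrt{-1300 + 6} = \sqrt{-1294} = i \sqrt{1294}$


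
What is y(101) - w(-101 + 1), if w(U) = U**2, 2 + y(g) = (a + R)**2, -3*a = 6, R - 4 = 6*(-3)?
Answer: -9746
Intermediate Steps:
R = -14 (R = 4 + 6*(-3) = 4 - 18 = -14)
a = -2 (a = -1/3*6 = -2)
y(g) = 254 (y(g) = -2 + (-2 - 14)**2 = -2 + (-16)**2 = -2 + 256 = 254)
y(101) - w(-101 + 1) = 254 - (-101 + 1)**2 = 254 - 1*(-100)**2 = 254 - 1*10000 = 254 - 10000 = -9746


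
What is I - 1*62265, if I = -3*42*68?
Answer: -70833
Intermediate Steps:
I = -8568 (I = -126*68 = -8568)
I - 1*62265 = -8568 - 1*62265 = -8568 - 62265 = -70833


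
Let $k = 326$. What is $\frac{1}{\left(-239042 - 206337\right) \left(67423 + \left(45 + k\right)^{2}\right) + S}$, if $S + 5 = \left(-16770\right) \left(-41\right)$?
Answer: $- \frac{1}{91330511691} \approx -1.0949 \cdot 10^{-11}$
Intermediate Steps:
$S = 687565$ ($S = -5 - -687570 = -5 + 687570 = 687565$)
$\frac{1}{\left(-239042 - 206337\right) \left(67423 + \left(45 + k\right)^{2}\right) + S} = \frac{1}{\left(-239042 - 206337\right) \left(67423 + \left(45 + 326\right)^{2}\right) + 687565} = \frac{1}{- 445379 \left(67423 + 371^{2}\right) + 687565} = \frac{1}{- 445379 \left(67423 + 137641\right) + 687565} = \frac{1}{\left(-445379\right) 205064 + 687565} = \frac{1}{-91331199256 + 687565} = \frac{1}{-91330511691} = - \frac{1}{91330511691}$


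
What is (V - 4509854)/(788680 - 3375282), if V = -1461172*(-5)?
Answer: -1398003/1293301 ≈ -1.0810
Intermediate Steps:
V = 7305860
(V - 4509854)/(788680 - 3375282) = (7305860 - 4509854)/(788680 - 3375282) = 2796006/(-2586602) = 2796006*(-1/2586602) = -1398003/1293301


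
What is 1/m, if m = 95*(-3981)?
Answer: -1/378195 ≈ -2.6441e-6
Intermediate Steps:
m = -378195
1/m = 1/(-378195) = -1/378195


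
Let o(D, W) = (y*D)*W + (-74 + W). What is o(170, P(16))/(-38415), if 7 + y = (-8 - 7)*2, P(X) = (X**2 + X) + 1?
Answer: 1716971/38415 ≈ 44.695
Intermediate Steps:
P(X) = 1 + X + X**2 (P(X) = (X + X**2) + 1 = 1 + X + X**2)
y = -37 (y = -7 + (-8 - 7)*2 = -7 - 15*2 = -7 - 30 = -37)
o(D, W) = -74 + W - 37*D*W (o(D, W) = (-37*D)*W + (-74 + W) = -37*D*W + (-74 + W) = -74 + W - 37*D*W)
o(170, P(16))/(-38415) = (-74 + (1 + 16 + 16**2) - 37*170*(1 + 16 + 16**2))/(-38415) = (-74 + (1 + 16 + 256) - 37*170*(1 + 16 + 256))*(-1/38415) = (-74 + 273 - 37*170*273)*(-1/38415) = (-74 + 273 - 1717170)*(-1/38415) = -1716971*(-1/38415) = 1716971/38415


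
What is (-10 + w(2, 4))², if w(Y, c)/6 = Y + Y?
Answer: 196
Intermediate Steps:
w(Y, c) = 12*Y (w(Y, c) = 6*(Y + Y) = 6*(2*Y) = 12*Y)
(-10 + w(2, 4))² = (-10 + 12*2)² = (-10 + 24)² = 14² = 196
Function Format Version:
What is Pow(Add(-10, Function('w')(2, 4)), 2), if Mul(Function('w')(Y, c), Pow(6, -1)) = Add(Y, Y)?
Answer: 196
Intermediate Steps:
Function('w')(Y, c) = Mul(12, Y) (Function('w')(Y, c) = Mul(6, Add(Y, Y)) = Mul(6, Mul(2, Y)) = Mul(12, Y))
Pow(Add(-10, Function('w')(2, 4)), 2) = Pow(Add(-10, Mul(12, 2)), 2) = Pow(Add(-10, 24), 2) = Pow(14, 2) = 196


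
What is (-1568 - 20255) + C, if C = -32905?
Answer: -54728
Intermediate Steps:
(-1568 - 20255) + C = (-1568 - 20255) - 32905 = -21823 - 32905 = -54728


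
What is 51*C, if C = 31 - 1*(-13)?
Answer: 2244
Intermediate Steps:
C = 44 (C = 31 + 13 = 44)
51*C = 51*44 = 2244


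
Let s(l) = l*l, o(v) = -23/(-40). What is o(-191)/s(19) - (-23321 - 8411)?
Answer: 458210103/14440 ≈ 31732.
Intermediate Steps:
o(v) = 23/40 (o(v) = -23*(-1/40) = 23/40)
s(l) = l²
o(-191)/s(19) - (-23321 - 8411) = 23/(40*(19²)) - (-23321 - 8411) = (23/40)/361 - 1*(-31732) = (23/40)*(1/361) + 31732 = 23/14440 + 31732 = 458210103/14440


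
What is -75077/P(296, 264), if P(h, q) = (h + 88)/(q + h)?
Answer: -2627695/24 ≈ -1.0949e+5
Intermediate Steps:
P(h, q) = (88 + h)/(h + q)
-75077/P(296, 264) = -75077*(296 + 264)/(88 + 296) = -75077/(384/560) = -75077/((1/560)*384) = -75077/24/35 = -75077*35/24 = -2627695/24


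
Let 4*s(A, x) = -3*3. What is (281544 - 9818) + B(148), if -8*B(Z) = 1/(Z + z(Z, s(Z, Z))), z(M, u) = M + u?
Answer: 638556099/2350 ≈ 2.7173e+5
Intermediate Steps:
s(A, x) = -9/4 (s(A, x) = (-3*3)/4 = (¼)*(-9) = -9/4)
B(Z) = -1/(8*(-9/4 + 2*Z)) (B(Z) = -1/(8*(Z + (Z - 9/4))) = -1/(8*(Z + (-9/4 + Z))) = -1/(8*(-9/4 + 2*Z)))
(281544 - 9818) + B(148) = (281544 - 9818) - 1/(-18 + 16*148) = 271726 - 1/(-18 + 2368) = 271726 - 1/2350 = 638556099/2350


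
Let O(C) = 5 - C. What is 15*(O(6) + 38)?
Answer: 555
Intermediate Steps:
15*(O(6) + 38) = 15*((5 - 1*6) + 38) = 15*((5 - 6) + 38) = 15*(-1 + 38) = 15*37 = 555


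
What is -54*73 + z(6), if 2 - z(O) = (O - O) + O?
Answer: -3946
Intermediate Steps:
z(O) = 2 - O (z(O) = 2 - ((O - O) + O) = 2 - (0 + O) = 2 - O)
-54*73 + z(6) = -54*73 + (2 - 1*6) = -3942 + (2 - 6) = -3942 - 4 = -3946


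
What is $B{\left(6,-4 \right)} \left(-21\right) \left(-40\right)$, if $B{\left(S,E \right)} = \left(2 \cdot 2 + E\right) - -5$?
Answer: $4200$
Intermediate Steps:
$B{\left(S,E \right)} = 9 + E$ ($B{\left(S,E \right)} = \left(4 + E\right) + 5 = 9 + E$)
$B{\left(6,-4 \right)} \left(-21\right) \left(-40\right) = \left(9 - 4\right) \left(-21\right) \left(-40\right) = 5 \left(-21\right) \left(-40\right) = \left(-105\right) \left(-40\right) = 4200$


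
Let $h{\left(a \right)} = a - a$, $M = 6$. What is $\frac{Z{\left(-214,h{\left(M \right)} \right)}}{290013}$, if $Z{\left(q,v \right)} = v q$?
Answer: $0$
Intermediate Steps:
$h{\left(a \right)} = 0$
$Z{\left(q,v \right)} = q v$
$\frac{Z{\left(-214,h{\left(M \right)} \right)}}{290013} = \frac{\left(-214\right) 0}{290013} = 0 \cdot \frac{1}{290013} = 0$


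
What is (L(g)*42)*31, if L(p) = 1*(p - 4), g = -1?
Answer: -6510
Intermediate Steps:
L(p) = -4 + p (L(p) = 1*(-4 + p) = -4 + p)
(L(g)*42)*31 = ((-4 - 1)*42)*31 = -5*42*31 = -210*31 = -6510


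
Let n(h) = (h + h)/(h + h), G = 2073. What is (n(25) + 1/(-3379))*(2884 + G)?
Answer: 16744746/3379 ≈ 4955.5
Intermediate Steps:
n(h) = 1 (n(h) = (2*h)/((2*h)) = (2*h)*(1/(2*h)) = 1)
(n(25) + 1/(-3379))*(2884 + G) = (1 + 1/(-3379))*(2884 + 2073) = (1 - 1/3379)*4957 = (3378/3379)*4957 = 16744746/3379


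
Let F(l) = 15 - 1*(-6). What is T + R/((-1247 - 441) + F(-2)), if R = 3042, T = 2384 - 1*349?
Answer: 3389303/1667 ≈ 2033.2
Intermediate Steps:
F(l) = 21 (F(l) = 15 + 6 = 21)
T = 2035 (T = 2384 - 349 = 2035)
T + R/((-1247 - 441) + F(-2)) = 2035 + 3042/((-1247 - 441) + 21) = 2035 + 3042/(-1688 + 21) = 2035 + 3042/(-1667) = 2035 + 3042*(-1/1667) = 2035 - 3042/1667 = 3389303/1667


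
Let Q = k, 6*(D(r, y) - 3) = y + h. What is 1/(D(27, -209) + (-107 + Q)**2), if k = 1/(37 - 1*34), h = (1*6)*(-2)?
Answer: 18/204191 ≈ 8.8153e-5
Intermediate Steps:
h = -12 (h = 6*(-2) = -12)
k = 1/3 (k = 1/(37 - 34) = 1/3 ≈ 0.33333)
D(r, y) = 1 + y/6 (D(r, y) = 3 + (y - 12)/6 = 3 + (-12 + y)/6 = 3 + (-2 + y/6) = 1 + y/6)
Q = 1/3 ≈ 0.33333
1/(D(27, -209) + (-107 + Q)**2) = 1/((1 + (1/6)*(-209)) + (-107 + 1/3)**2) = 1/((1 - 209/6) + (-320/3)**2) = 1/(-203/6 + 102400/9) = 1/(204191/18) = 18/204191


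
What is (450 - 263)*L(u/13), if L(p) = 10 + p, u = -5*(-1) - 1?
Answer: 25058/13 ≈ 1927.5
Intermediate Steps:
u = 4 (u = 5 - 1 = 4)
(450 - 263)*L(u/13) = (450 - 263)*(10 + 4/13) = 187*(10 + 4*(1/13)) = 187*(10 + 4/13) = 187*(134/13) = 25058/13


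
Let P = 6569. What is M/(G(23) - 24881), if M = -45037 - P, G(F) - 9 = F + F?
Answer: 25803/12413 ≈ 2.0787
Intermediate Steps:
G(F) = 9 + 2*F (G(F) = 9 + (F + F) = 9 + 2*F)
M = -51606 (M = -45037 - 1*6569 = -45037 - 6569 = -51606)
M/(G(23) - 24881) = -51606/((9 + 2*23) - 24881) = -51606/((9 + 46) - 24881) = -51606/(55 - 24881) = -51606/(-24826) = -51606*(-1/24826) = 25803/12413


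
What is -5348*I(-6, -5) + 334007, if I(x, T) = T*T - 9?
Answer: 248439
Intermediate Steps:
I(x, T) = -9 + T² (I(x, T) = T² - 9 = -9 + T²)
-5348*I(-6, -5) + 334007 = -5348*(-9 + (-5)²) + 334007 = -5348*(-9 + 25) + 334007 = -5348*16 + 334007 = -85568 + 334007 = 248439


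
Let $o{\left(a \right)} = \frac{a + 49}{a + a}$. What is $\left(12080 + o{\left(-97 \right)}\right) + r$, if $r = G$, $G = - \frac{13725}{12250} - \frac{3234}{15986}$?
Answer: $\frac{4588871553641}{379907290} \approx 12079.0$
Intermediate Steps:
$o{\left(a \right)} = \frac{49 + a}{2 a}$
$G = - \frac{5180487}{3916570}$ ($G = \left(-13725\right) \frac{1}{12250} - \frac{1617}{7993} = - \frac{549}{490} - \frac{1617}{7993} = - \frac{5180487}{3916570} \approx -1.3227$)
$r = - \frac{5180487}{3916570} \approx -1.3227$
$\left(12080 + o{\left(-97 \right)}\right) + r = \left(12080 + \frac{49 - 97}{2 \left(-97\right)}\right) - \frac{5180487}{3916570} = \left(12080 + \frac{1}{2} \left(- \frac{1}{97}\right) \left(-48\right)\right) - \frac{5180487}{3916570} = \left(12080 + \frac{24}{97}\right) - \frac{5180487}{3916570} = \frac{1171784}{97} - \frac{5180487}{3916570} = \frac{4588871553641}{379907290}$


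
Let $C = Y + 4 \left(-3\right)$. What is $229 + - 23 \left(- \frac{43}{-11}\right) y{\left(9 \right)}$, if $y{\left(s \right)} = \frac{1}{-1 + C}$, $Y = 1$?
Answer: $\frac{31217}{132} \approx 236.49$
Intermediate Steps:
$C = -11$ ($C = 1 + 4 \left(-3\right) = 1 - 12 = -11$)
$y{\left(s \right)} = - \frac{1}{12}$ ($y{\left(s \right)} = \frac{1}{-1 - 11} = \frac{1}{-12} = - \frac{1}{12}$)
$229 + - 23 \left(- \frac{43}{-11}\right) y{\left(9 \right)} = 229 + - 23 \left(- \frac{43}{-11}\right) \left(- \frac{1}{12}\right) = 229 + - 23 \left(\left(-43\right) \left(- \frac{1}{11}\right)\right) \left(- \frac{1}{12}\right) = 229 + \left(-23\right) \frac{43}{11} \left(- \frac{1}{12}\right) = 229 - - \frac{989}{132} = 229 + \frac{989}{132} = \frac{31217}{132}$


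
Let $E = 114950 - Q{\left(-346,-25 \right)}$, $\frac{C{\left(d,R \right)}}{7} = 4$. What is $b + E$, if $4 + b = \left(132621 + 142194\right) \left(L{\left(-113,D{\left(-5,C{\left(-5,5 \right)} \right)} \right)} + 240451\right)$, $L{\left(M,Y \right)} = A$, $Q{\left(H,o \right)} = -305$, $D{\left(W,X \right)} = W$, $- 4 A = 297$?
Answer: $\frac{264237007209}{4} \approx 6.6059 \cdot 10^{10}$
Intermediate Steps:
$A = - \frac{297}{4}$ ($A = \left(- \frac{1}{4}\right) 297 = - \frac{297}{4} \approx -74.25$)
$C{\left(d,R \right)} = 28$ ($C{\left(d,R \right)} = 7 \cdot 4 = 28$)
$L{\left(M,Y \right)} = - \frac{297}{4}$
$b = \frac{264236546189}{4}$ ($b = -4 + \left(132621 + 142194\right) \left(- \frac{297}{4} + 240451\right) = -4 + 274815 \cdot \frac{961507}{4} = -4 + \frac{264236546205}{4} = \frac{264236546189}{4} \approx 6.6059 \cdot 10^{10}$)
$E = 115255$ ($E = 114950 - -305 = 114950 + 305 = 115255$)
$b + E = \frac{264236546189}{4} + 115255 = \frac{264237007209}{4}$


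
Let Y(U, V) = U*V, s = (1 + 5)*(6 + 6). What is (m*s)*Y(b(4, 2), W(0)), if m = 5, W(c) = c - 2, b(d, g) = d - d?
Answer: 0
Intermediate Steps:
b(d, g) = 0
W(c) = -2 + c
s = 72 (s = 6*12 = 72)
(m*s)*Y(b(4, 2), W(0)) = (5*72)*(0*(-2 + 0)) = 360*(0*(-2)) = 360*0 = 0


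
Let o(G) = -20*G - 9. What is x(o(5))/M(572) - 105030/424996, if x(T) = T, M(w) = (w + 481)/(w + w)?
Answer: -2042534531/17212338 ≈ -118.67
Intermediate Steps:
M(w) = (481 + w)/(2*w) (M(w) = (481 + w)/((2*w)) = (481 + w)*(1/(2*w)) = (481 + w)/(2*w))
o(G) = -9 - 20*G
x(o(5))/M(572) - 105030/424996 = (-9 - 20*5)/(((1/2)*(481 + 572)/572)) - 105030/424996 = (-9 - 100)/(((1/2)*(1/572)*1053)) - 105030*1/424996 = -109/81/88 - 52515/212498 = -109*88/81 - 52515/212498 = -9592/81 - 52515/212498 = -2042534531/17212338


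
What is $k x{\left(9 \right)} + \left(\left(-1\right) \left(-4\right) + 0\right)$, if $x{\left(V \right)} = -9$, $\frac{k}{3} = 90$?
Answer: $-2426$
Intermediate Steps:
$k = 270$ ($k = 3 \cdot 90 = 270$)
$k x{\left(9 \right)} + \left(\left(-1\right) \left(-4\right) + 0\right) = 270 \left(-9\right) + \left(\left(-1\right) \left(-4\right) + 0\right) = -2430 + \left(4 + 0\right) = -2430 + 4 = -2426$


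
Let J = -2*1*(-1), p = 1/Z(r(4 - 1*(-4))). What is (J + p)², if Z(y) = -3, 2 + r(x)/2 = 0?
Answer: 25/9 ≈ 2.7778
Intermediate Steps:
r(x) = -4 (r(x) = -4 + 2*0 = -4 + 0 = -4)
p = -⅓ (p = 1/(-3) = -⅓ ≈ -0.33333)
J = 2 (J = -2*(-1) = 2)
(J + p)² = (2 - ⅓)² = (5/3)² = 25/9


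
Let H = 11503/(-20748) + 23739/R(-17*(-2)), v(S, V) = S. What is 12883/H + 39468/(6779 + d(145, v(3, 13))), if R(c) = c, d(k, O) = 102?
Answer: 40979543460648/1693227177635 ≈ 24.202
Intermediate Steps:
H = 246072835/352716 (H = 11503/(-20748) + 23739/((-17*(-2))) = 11503*(-1/20748) + 23739/34 = -11503/20748 + 23739*(1/34) = -11503/20748 + 23739/34 = 246072835/352716 ≈ 697.65)
12883/H + 39468/(6779 + d(145, v(3, 13))) = 12883/(246072835/352716) + 39468/(6779 + 102) = 12883*(352716/246072835) + 39468/6881 = 4544040228/246072835 + 39468*(1/6881) = 4544040228/246072835 + 39468/6881 = 40979543460648/1693227177635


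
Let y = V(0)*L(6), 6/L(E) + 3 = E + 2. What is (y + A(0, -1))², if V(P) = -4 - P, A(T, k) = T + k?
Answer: 841/25 ≈ 33.640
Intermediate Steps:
L(E) = 6/(-1 + E) (L(E) = 6/(-3 + (E + 2)) = 6/(-3 + (2 + E)) = 6/(-1 + E))
y = -24/5 (y = (-4 - 1*0)*(6/(-1 + 6)) = (-4 + 0)*(6/5) = -24/5 ≈ -4.8000)
(y + A(0, -1))² = (-24/5 + (0 - 1))² = (-24/5 - 1)² = (-29/5)² = 841/25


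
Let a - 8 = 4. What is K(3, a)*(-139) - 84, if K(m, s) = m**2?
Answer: -1335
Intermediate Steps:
a = 12 (a = 8 + 4 = 12)
K(3, a)*(-139) - 84 = 3**2*(-139) - 84 = 9*(-139) - 84 = -1251 - 84 = -1335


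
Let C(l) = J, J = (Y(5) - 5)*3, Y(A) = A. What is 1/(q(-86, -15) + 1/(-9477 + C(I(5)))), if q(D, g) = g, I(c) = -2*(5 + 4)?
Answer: -9477/142156 ≈ -0.066666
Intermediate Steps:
I(c) = -18 (I(c) = -2*9 = -18)
J = 0 (J = (5 - 5)*3 = 0*3 = 0)
C(l) = 0
1/(q(-86, -15) + 1/(-9477 + C(I(5)))) = 1/(-15 + 1/(-9477 + 0)) = 1/(-15 + 1/(-9477)) = 1/(-15 - 1/9477) = 1/(-142156/9477) = -9477/142156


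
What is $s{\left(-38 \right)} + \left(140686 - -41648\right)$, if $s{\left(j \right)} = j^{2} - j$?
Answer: $183816$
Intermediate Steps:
$s{\left(-38 \right)} + \left(140686 - -41648\right) = - 38 \left(-1 - 38\right) + \left(140686 - -41648\right) = \left(-38\right) \left(-39\right) + \left(140686 + 41648\right) = 1482 + 182334 = 183816$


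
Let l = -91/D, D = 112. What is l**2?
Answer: 169/256 ≈ 0.66016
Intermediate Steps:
l = -13/16 (l = -91/112 = -91*1/112 = -13/16 ≈ -0.81250)
l**2 = (-13/16)**2 = 169/256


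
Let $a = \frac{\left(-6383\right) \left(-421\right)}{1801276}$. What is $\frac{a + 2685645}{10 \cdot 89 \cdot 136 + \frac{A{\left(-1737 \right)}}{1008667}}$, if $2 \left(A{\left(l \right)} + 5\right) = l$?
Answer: $\frac{4879517967735469421}{219916080683081094} \approx 22.188$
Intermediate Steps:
$a = \frac{2687243}{1801276}$ ($a = 2687243 \cdot \frac{1}{1801276} = \frac{2687243}{1801276} \approx 1.4919$)
$A{\left(l \right)} = -5 + \frac{l}{2}$
$\frac{a + 2685645}{10 \cdot 89 \cdot 136 + \frac{A{\left(-1737 \right)}}{1008667}} = \frac{\frac{2687243}{1801276} + 2685645}{10 \cdot 89 \cdot 136 + \frac{-5 + \frac{1}{2} \left(-1737\right)}{1008667}} = \frac{4837590570263}{1801276 \left(890 \cdot 136 + \left(-5 - \frac{1737}{2}\right) \frac{1}{1008667}\right)} = \frac{4837590570263}{1801276 \left(121040 - \frac{1747}{2017334}\right)} = \frac{4837590570263}{1801276 \cdot \frac{244178105613}{2017334}} = \frac{4837590570263}{1801276} \cdot \frac{2017334}{244178105613} = \frac{4879517967735469421}{219916080683081094}$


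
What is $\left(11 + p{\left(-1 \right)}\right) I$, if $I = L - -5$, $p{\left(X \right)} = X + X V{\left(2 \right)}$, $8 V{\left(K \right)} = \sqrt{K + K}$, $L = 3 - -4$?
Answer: $117$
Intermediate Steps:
$L = 7$ ($L = 3 + 4 = 7$)
$V{\left(K \right)} = \frac{\sqrt{2} \sqrt{K}}{8}$ ($V{\left(K \right)} = \frac{\sqrt{K + K}}{8} = \frac{\sqrt{2 K}}{8} = \frac{\sqrt{2} \sqrt{K}}{8}$)
$p{\left(X \right)} = \frac{5 X}{4}$ ($p{\left(X \right)} = X + X \frac{\sqrt{2} \sqrt{2}}{8} = X + X \frac{1}{4} = X + \frac{X}{4} = \frac{5 X}{4}$)
$I = 12$ ($I = 7 - -5 = 7 + 5 = 12$)
$\left(11 + p{\left(-1 \right)}\right) I = \left(11 + \frac{5}{4} \left(-1\right)\right) 12 = \left(11 - \frac{5}{4}\right) 12 = \frac{39}{4} \cdot 12 = 117$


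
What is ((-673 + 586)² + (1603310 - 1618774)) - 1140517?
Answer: -1148412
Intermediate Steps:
((-673 + 586)² + (1603310 - 1618774)) - 1140517 = ((-87)² - 15464) - 1140517 = (7569 - 15464) - 1140517 = -7895 - 1140517 = -1148412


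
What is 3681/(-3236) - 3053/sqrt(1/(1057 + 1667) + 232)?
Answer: -3681/3236 - 6106*sqrt(430370889)/631969 ≈ -201.58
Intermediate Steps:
3681/(-3236) - 3053/sqrt(1/(1057 + 1667) + 232) = 3681*(-1/3236) - 3053/sqrt(1/2724 + 232) = -3681/3236 - 3053/sqrt(1/2724 + 232) = -3681/3236 - 3053*2*sqrt(430370889)/631969 = -3681/3236 - 6106*sqrt(430370889)/631969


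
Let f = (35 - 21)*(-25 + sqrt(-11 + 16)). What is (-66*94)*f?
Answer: 2171400 - 86856*sqrt(5) ≈ 1.9772e+6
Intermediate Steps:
f = -350 + 14*sqrt(5) (f = 14*(-25 + sqrt(5)) = -350 + 14*sqrt(5) ≈ -318.69)
(-66*94)*f = (-66*94)*(-350 + 14*sqrt(5)) = -6204*(-350 + 14*sqrt(5)) = 2171400 - 86856*sqrt(5)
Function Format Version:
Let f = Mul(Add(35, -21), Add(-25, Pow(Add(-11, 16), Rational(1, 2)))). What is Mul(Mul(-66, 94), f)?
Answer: Add(2171400, Mul(-86856, Pow(5, Rational(1, 2)))) ≈ 1.9772e+6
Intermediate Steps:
f = Add(-350, Mul(14, Pow(5, Rational(1, 2)))) (f = Mul(14, Add(-25, Pow(5, Rational(1, 2)))) = Add(-350, Mul(14, Pow(5, Rational(1, 2)))) ≈ -318.69)
Mul(Mul(-66, 94), f) = Mul(Mul(-66, 94), Add(-350, Mul(14, Pow(5, Rational(1, 2))))) = Mul(-6204, Add(-350, Mul(14, Pow(5, Rational(1, 2))))) = Add(2171400, Mul(-86856, Pow(5, Rational(1, 2))))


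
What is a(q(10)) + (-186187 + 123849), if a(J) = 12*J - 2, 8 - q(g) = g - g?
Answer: -62244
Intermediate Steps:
q(g) = 8 (q(g) = 8 - (g - g) = 8 - 1*0 = 8 + 0 = 8)
a(J) = -2 + 12*J
a(q(10)) + (-186187 + 123849) = (-2 + 12*8) + (-186187 + 123849) = (-2 + 96) - 62338 = 94 - 62338 = -62244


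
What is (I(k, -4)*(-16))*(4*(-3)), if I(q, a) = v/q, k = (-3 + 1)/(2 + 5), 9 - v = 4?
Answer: -3360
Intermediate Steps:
v = 5 (v = 9 - 1*4 = 9 - 4 = 5)
k = -2/7 ≈ -0.28571
I(q, a) = 5/q
(I(k, -4)*(-16))*(4*(-3)) = ((5/(-2/7))*(-16))*(4*(-3)) = ((5*(-7/2))*(-16))*(-12) = -35/2*(-16)*(-12) = 280*(-12) = -3360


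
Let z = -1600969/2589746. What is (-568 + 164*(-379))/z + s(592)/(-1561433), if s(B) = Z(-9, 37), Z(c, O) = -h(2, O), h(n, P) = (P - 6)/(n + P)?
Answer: 9891880879038038287/97492427314503 ≈ 1.0146e+5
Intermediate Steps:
h(n, P) = (-6 + P)/(P + n)
Z(c, O) = -(-6 + O)/(2 + O) (Z(c, O) = -(-6 + O)/(O + 2) = -(-6 + O)/(2 + O))
z = -1600969/2589746 (z = -1600969*1/2589746 = -1600969/2589746 ≈ -0.61820)
s(B) = -31/39 (s(B) = (6 - 1*37)/(2 + 37) = (6 - 37)/39 = (1/39)*(-31) = -31/39)
(-568 + 164*(-379))/z + s(592)/(-1561433) = (-568 + 164*(-379))/(-1600969/2589746) - 31/39/(-1561433) = (-568 - 62156)*(-2589746/1600969) - 31/39*(-1/1561433) = -62724*(-2589746/1600969) + 31/60895887 = 162439228104/1600969 + 31/60895887 = 9891880879038038287/97492427314503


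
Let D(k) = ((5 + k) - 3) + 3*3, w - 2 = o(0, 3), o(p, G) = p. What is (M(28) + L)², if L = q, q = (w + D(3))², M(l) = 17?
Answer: 74529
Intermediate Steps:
w = 2 (w = 2 + 0 = 2)
D(k) = 11 + k (D(k) = (2 + k) + 9 = 11 + k)
q = 256 (q = (2 + (11 + 3))² = (2 + 14)² = 16² = 256)
L = 256
(M(28) + L)² = (17 + 256)² = 273² = 74529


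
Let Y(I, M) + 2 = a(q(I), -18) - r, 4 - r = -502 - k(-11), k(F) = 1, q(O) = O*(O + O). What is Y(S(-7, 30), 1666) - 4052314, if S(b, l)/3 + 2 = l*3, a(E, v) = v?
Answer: -4052841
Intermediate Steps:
q(O) = 2*O**2 (q(O) = O*(2*O) = 2*O**2)
r = 507 (r = 4 - (-502 - 1*1) = 4 - (-502 - 1) = 4 - 1*(-503) = 4 + 503 = 507)
S(b, l) = -6 + 9*l (S(b, l) = -6 + 3*(l*3) = -6 + 3*(3*l) = -6 + 9*l)
Y(I, M) = -527 (Y(I, M) = -2 + (-18 - 1*507) = -2 + (-18 - 507) = -2 - 525 = -527)
Y(S(-7, 30), 1666) - 4052314 = -527 - 4052314 = -4052841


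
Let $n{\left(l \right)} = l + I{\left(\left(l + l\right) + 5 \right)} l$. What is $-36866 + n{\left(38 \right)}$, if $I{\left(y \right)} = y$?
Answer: $-33750$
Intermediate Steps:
$n{\left(l \right)} = l + l \left(5 + 2 l\right)$ ($n{\left(l \right)} = l + \left(\left(l + l\right) + 5\right) l = l + \left(2 l + 5\right) l = l + \left(5 + 2 l\right) l = l + l \left(5 + 2 l\right)$)
$-36866 + n{\left(38 \right)} = -36866 + 2 \cdot 38 \left(3 + 38\right) = -36866 + 2 \cdot 38 \cdot 41 = -36866 + 3116 = -33750$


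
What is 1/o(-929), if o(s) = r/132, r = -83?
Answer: -132/83 ≈ -1.5904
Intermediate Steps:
o(s) = -83/132
1/o(-929) = 1/(-83/132) = -132/83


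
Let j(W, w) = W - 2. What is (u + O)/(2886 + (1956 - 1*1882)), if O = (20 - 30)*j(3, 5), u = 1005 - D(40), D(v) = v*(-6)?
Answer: 247/592 ≈ 0.41723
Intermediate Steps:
D(v) = -6*v
j(W, w) = -2 + W
u = 1245 (u = 1005 - (-6)*40 = 1005 - 1*(-240) = 1005 + 240 = 1245)
O = -10 (O = (20 - 30)*(-2 + 3) = -10*1 = -10)
(u + O)/(2886 + (1956 - 1*1882)) = (1245 - 10)/(2886 + (1956 - 1*1882)) = 1235/(2886 + (1956 - 1882)) = 1235/(2886 + 74) = 1235/2960 = 1235*(1/2960) = 247/592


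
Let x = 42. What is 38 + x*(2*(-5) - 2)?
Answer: -466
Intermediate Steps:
38 + x*(2*(-5) - 2) = 38 + 42*(2*(-5) - 2) = 38 + 42*(-10 - 2) = 38 + 42*(-12) = 38 - 504 = -466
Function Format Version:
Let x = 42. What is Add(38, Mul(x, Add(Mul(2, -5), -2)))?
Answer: -466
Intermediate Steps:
Add(38, Mul(x, Add(Mul(2, -5), -2))) = Add(38, Mul(42, Add(Mul(2, -5), -2))) = Add(38, Mul(42, Add(-10, -2))) = Add(38, Mul(42, -12)) = Add(38, -504) = -466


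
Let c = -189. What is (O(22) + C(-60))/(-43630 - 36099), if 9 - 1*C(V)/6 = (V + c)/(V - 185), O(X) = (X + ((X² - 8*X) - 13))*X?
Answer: -1720366/19533605 ≈ -0.088072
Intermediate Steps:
O(X) = X*(-13 + X² - 7*X) (O(X) = (X + (-13 + X² - 8*X))*X = (-13 + X² - 7*X)*X = X*(-13 + X² - 7*X))
C(V) = 54 - 6*(-189 + V)/(-185 + V) (C(V) = 54 - 6*(V - 189)/(V - 185) = 54 - 6*(-189 + V)/(-185 + V))
(O(22) + C(-60))/(-43630 - 36099) = (22*(-13 + 22² - 7*22) + 24*(-369 + 2*(-60))/(-185 - 60))/(-43630 - 36099) = (22*(-13 + 484 - 154) + 24*(-369 - 120)/(-245))/(-79729) = (22*317 + 24*(-1/245)*(-489))*(-1/79729) = (6974 + 11736/245)*(-1/79729) = (1720366/245)*(-1/79729) = -1720366/19533605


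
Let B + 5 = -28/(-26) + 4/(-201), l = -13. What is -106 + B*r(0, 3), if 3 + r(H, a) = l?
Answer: -112130/2613 ≈ -42.912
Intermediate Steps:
B = -10303/2613 (B = -5 + (-28/(-26) + 4/(-201)) = -5 + (-28*(-1/26) + 4*(-1/201)) = -5 + (14/13 - 4/201) = -5 + 2762/2613 = -10303/2613 ≈ -3.9430)
r(H, a) = -16 (r(H, a) = -3 - 13 = -16)
-106 + B*r(0, 3) = -106 - 10303/2613*(-16) = -106 + 164848/2613 = -112130/2613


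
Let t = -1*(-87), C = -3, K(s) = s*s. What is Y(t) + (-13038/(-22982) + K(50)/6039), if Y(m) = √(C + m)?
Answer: 68095741/69394149 + 2*√21 ≈ 10.146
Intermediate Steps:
K(s) = s²
t = 87
Y(m) = √(-3 + m)
Y(t) + (-13038/(-22982) + K(50)/6039) = √(-3 + 87) + (-13038/(-22982) + 50²/6039) = √84 + (-13038*(-1/22982) + 2500*(1/6039)) = 2*√21 + (6519/11491 + 2500/6039) = 2*√21 + 68095741/69394149 = 68095741/69394149 + 2*√21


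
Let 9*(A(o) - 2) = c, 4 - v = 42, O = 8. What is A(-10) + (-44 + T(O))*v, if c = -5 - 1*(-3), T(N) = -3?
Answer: 16090/9 ≈ 1787.8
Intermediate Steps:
v = -38 (v = 4 - 1*42 = 4 - 42 = -38)
c = -2 (c = -5 + 3 = -2)
A(o) = 16/9 (A(o) = 2 + (⅑)*(-2) = 2 - 2/9 = 16/9)
A(-10) + (-44 + T(O))*v = 16/9 + (-44 - 3)*(-38) = 16/9 - 47*(-38) = 16/9 + 1786 = 16090/9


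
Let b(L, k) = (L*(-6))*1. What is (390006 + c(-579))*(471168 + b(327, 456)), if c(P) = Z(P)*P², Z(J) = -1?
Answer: 25696066590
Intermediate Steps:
b(L, k) = -6*L (b(L, k) = -6*L*1 = -6*L)
c(P) = -P²
(390006 + c(-579))*(471168 + b(327, 456)) = (390006 - 1*(-579)²)*(471168 - 6*327) = (390006 - 1*335241)*(471168 - 1962) = (390006 - 335241)*469206 = 54765*469206 = 25696066590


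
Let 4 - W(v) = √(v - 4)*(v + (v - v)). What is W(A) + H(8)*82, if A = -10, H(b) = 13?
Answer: 1070 + 10*I*√14 ≈ 1070.0 + 37.417*I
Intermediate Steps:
W(v) = 4 - v*√(-4 + v) (W(v) = 4 - √(v - 4)*(v + (v - v)) = 4 - √(-4 + v)*(v + 0) = 4 - √(-4 + v)*v = 4 - v*√(-4 + v))
W(A) + H(8)*82 = (4 - 1*(-10)*√(-4 - 10)) + 13*82 = (4 - 1*(-10)*√(-14)) + 1066 = (4 - 1*(-10)*I*√14) + 1066 = (4 + 10*I*√14) + 1066 = 1070 + 10*I*√14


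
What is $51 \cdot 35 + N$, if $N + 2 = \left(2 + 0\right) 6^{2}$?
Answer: $1855$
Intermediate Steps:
$N = 70$ ($N = -2 + \left(2 + 0\right) 6^{2} = -2 + 2 \cdot 36 = -2 + 72 = 70$)
$51 \cdot 35 + N = 51 \cdot 35 + 70 = 1785 + 70 = 1855$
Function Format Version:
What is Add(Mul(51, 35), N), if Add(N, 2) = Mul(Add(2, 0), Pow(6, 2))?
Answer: 1855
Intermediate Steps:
N = 70 (N = Add(-2, Mul(Add(2, 0), Pow(6, 2))) = Add(-2, Mul(2, 36)) = Add(-2, 72) = 70)
Add(Mul(51, 35), N) = Add(Mul(51, 35), 70) = Add(1785, 70) = 1855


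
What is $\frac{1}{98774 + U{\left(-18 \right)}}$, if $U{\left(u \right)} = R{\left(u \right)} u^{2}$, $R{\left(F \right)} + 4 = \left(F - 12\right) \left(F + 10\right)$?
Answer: $\frac{1}{175238} \approx 5.7065 \cdot 10^{-6}$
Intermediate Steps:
$R{\left(F \right)} = -4 + \left(-12 + F\right) \left(10 + F\right)$ ($R{\left(F \right)} = -4 + \left(F - 12\right) \left(F + 10\right) = -4 + \left(-12 + F\right) \left(10 + F\right)$)
$U{\left(u \right)} = u^{2} \left(-124 + u^{2} - 2 u\right)$ ($U{\left(u \right)} = \left(-124 + u^{2} - 2 u\right) u^{2} = u^{2} \left(-124 + u^{2} - 2 u\right)$)
$\frac{1}{98774 + U{\left(-18 \right)}} = \frac{1}{98774 + \left(-18\right)^{2} \left(-124 + \left(-18\right)^{2} - -36\right)} = \frac{1}{98774 + 324 \left(-124 + 324 + 36\right)} = \frac{1}{98774 + 324 \cdot 236} = \frac{1}{98774 + 76464} = \frac{1}{175238}$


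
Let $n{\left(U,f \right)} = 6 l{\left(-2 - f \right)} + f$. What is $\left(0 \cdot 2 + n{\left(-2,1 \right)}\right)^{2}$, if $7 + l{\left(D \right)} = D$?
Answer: $3481$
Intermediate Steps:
$l{\left(D \right)} = -7 + D$
$n{\left(U,f \right)} = -54 - 5 f$ ($n{\left(U,f \right)} = 6 \left(-7 - \left(2 + f\right)\right) + f = 6 \left(-9 - f\right) + f = \left(-54 - 6 f\right) + f = -54 - 5 f$)
$\left(0 \cdot 2 + n{\left(-2,1 \right)}\right)^{2} = \left(0 \cdot 2 - 59\right)^{2} = \left(0 - 59\right)^{2} = \left(-59\right)^{2} = 3481$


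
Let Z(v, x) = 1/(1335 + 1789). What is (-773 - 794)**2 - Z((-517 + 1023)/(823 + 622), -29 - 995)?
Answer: 7670947635/3124 ≈ 2.4555e+6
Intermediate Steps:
Z(v, x) = 1/3124
(-773 - 794)**2 - Z((-517 + 1023)/(823 + 622), -29 - 995) = (-773 - 794)**2 - 1*1/3124 = (-1567)**2 - 1/3124 = 2455489 - 1/3124 = 7670947635/3124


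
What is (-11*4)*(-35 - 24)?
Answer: 2596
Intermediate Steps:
(-11*4)*(-35 - 24) = -44*(-59) = 2596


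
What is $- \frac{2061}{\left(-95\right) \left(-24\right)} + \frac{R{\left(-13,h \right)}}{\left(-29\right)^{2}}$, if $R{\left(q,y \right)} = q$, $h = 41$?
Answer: $- \frac{587647}{639160} \approx -0.9194$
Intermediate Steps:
$- \frac{2061}{\left(-95\right) \left(-24\right)} + \frac{R{\left(-13,h \right)}}{\left(-29\right)^{2}} = - \frac{2061}{\left(-95\right) \left(-24\right)} - \frac{13}{\left(-29\right)^{2}} = - \frac{2061}{2280} - \frac{13}{841} = \left(-2061\right) \frac{1}{2280} - \frac{13}{841} = - \frac{687}{760} - \frac{13}{841} = - \frac{587647}{639160}$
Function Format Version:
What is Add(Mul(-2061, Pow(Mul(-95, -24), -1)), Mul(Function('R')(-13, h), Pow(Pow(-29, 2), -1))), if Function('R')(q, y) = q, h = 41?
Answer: Rational(-587647, 639160) ≈ -0.91940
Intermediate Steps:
Add(Mul(-2061, Pow(Mul(-95, -24), -1)), Mul(Function('R')(-13, h), Pow(Pow(-29, 2), -1))) = Add(Mul(-2061, Pow(Mul(-95, -24), -1)), Mul(-13, Pow(Pow(-29, 2), -1))) = Add(Mul(-2061, Pow(2280, -1)), Mul(-13, Pow(841, -1))) = Add(Mul(-2061, Rational(1, 2280)), Mul(-13, Rational(1, 841))) = Add(Rational(-687, 760), Rational(-13, 841)) = Rational(-587647, 639160)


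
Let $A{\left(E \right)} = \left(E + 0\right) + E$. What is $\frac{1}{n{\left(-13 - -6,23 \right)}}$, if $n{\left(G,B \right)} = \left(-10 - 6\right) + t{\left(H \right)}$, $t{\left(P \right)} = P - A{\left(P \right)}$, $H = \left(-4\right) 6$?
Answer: $\frac{1}{8} \approx 0.125$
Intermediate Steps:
$H = -24$
$A{\left(E \right)} = 2 E$ ($A{\left(E \right)} = E + E = 2 E$)
$t{\left(P \right)} = - P$ ($t{\left(P \right)} = P - 2 P = - P$)
$n{\left(G,B \right)} = 8$ ($n{\left(G,B \right)} = \left(-10 - 6\right) - -24 = -16 + 24 = 8$)
$\frac{1}{n{\left(-13 - -6,23 \right)}} = \frac{1}{8}$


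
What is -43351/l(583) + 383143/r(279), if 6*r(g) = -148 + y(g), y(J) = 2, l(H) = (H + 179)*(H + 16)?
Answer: -524646238525/33319974 ≈ -15746.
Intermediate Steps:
l(H) = (16 + H)*(179 + H) (l(H) = (179 + H)*(16 + H) = (16 + H)*(179 + H))
r(g) = -73/3 (r(g) = (-148 + 2)/6 = (⅙)*(-146) = -73/3)
-43351/l(583) + 383143/r(279) = -43351/(2864 + 583² + 195*583) + 383143/(-73/3) = -43351/(2864 + 339889 + 113685) + 383143*(-3/73) = -43351/456438 - 1149429/73 = -524646238525/33319974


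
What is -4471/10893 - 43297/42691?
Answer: -662505682/465033063 ≈ -1.4246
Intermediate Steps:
-4471/10893 - 43297/42691 = -662505682/465033063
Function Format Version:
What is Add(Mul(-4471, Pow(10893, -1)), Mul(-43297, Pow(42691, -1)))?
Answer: Rational(-662505682, 465033063) ≈ -1.4246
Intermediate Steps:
Add(Mul(-4471, Pow(10893, -1)), Mul(-43297, Pow(42691, -1))) = Add(Mul(-4471, Rational(1, 10893)), Mul(-43297, Rational(1, 42691))) = Add(Rational(-4471, 10893), Rational(-43297, 42691)) = Rational(-662505682, 465033063)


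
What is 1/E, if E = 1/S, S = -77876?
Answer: -77876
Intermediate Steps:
E = -1/77876 (E = 1/(-77876) = -1/77876 ≈ -1.2841e-5)
1/E = 1/(-1/77876) = -77876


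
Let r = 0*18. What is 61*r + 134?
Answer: 134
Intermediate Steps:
r = 0
61*r + 134 = 61*0 + 134 = 0 + 134 = 134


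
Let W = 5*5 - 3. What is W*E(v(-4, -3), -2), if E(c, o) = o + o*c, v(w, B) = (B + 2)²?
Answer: -88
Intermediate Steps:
v(w, B) = (2 + B)²
W = 22 (W = 25 - 3 = 22)
E(c, o) = o + c*o
W*E(v(-4, -3), -2) = 22*(-2*(1 + (2 - 3)²)) = 22*(-2*(1 + (-1)²)) = 22*(-2*(1 + 1)) = 22*(-2*2) = 22*(-4) = -88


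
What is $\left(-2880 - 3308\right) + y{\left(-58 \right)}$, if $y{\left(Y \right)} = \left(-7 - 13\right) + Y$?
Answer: $-6266$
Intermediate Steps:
$y{\left(Y \right)} = -20 + Y$
$\left(-2880 - 3308\right) + y{\left(-58 \right)} = \left(-2880 - 3308\right) - 78 = -6188 - 78 = -6266$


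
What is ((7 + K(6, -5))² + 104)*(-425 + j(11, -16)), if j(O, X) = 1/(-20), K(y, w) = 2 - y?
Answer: -960613/20 ≈ -48031.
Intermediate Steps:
j(O, X) = -1/20
((7 + K(6, -5))² + 104)*(-425 + j(11, -16)) = ((7 + (2 - 1*6))² + 104)*(-425 - 1/20) = ((7 + (2 - 6))² + 104)*(-8501/20) = ((7 - 4)² + 104)*(-8501/20) = (3² + 104)*(-8501/20) = (9 + 104)*(-8501/20) = 113*(-8501/20) = -960613/20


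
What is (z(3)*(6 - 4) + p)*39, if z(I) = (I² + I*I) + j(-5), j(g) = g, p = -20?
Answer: 234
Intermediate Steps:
z(I) = -5 + 2*I² (z(I) = (I² + I*I) - 5 = (I² + I²) - 5 = 2*I² - 5 = -5 + 2*I²)
(z(3)*(6 - 4) + p)*39 = ((-5 + 2*3²)*(6 - 4) - 20)*39 = ((-5 + 2*9)*2 - 20)*39 = ((-5 + 18)*2 - 20)*39 = (13*2 - 20)*39 = (26 - 20)*39 = 6*39 = 234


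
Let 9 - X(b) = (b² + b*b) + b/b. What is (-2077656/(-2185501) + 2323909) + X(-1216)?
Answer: -1384283328239/2185501 ≈ -6.3339e+5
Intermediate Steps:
X(b) = 8 - 2*b² (X(b) = 9 - ((b² + b*b) + b/b) = 9 - ((b² + b²) + 1) = 9 - (2*b² + 1) = 9 - (1 + 2*b²) = 9 + (-1 - 2*b²) = 8 - 2*b²)
(-2077656/(-2185501) + 2323909) + X(-1216) = (-2077656/(-2185501) + 2323909) + (8 - 2*(-1216)²) = (-2077656*(-1/2185501) + 2323909) + (8 - 2*1478656) = (2077656/2185501 + 2323909) + (8 - 2957312) = 5078907521065/2185501 - 2957304 = -1384283328239/2185501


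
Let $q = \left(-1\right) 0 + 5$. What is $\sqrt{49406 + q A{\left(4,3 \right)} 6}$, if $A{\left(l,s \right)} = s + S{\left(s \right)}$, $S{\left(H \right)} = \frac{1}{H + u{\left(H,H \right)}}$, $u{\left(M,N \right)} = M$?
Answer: $\sqrt{49501} \approx 222.49$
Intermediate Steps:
$S{\left(H \right)} = \frac{1}{2 H}$ ($S{\left(H \right)} = \frac{1}{H + H} = \frac{1}{2 H}$)
$q = 5$ ($q = 0 + 5 = 5$)
$A{\left(l,s \right)} = s + \frac{1}{2 s}$
$\sqrt{49406 + q A{\left(4,3 \right)} 6} = \sqrt{49406 + 5 \left(3 + \frac{1}{2 \cdot 3}\right) 6} = \sqrt{49406 + 5 \left(3 + \frac{1}{2} \cdot \frac{1}{3}\right) 6} = \sqrt{49406 + 5 \left(3 + \frac{1}{6}\right) 6} = \sqrt{49406 + 5 \cdot \frac{19}{6} \cdot 6} = \sqrt{49406 + \frac{95}{6} \cdot 6} = \sqrt{49406 + 95} = \sqrt{49501}$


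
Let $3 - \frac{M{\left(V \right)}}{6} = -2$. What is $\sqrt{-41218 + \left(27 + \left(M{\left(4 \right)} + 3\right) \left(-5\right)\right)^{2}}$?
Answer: $i \sqrt{22174} \approx 148.91 i$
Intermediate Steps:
$M{\left(V \right)} = 30$ ($M{\left(V \right)} = 18 - -12 = 18 + 12 = 30$)
$\sqrt{-41218 + \left(27 + \left(M{\left(4 \right)} + 3\right) \left(-5\right)\right)^{2}} = \sqrt{-41218 + \left(27 + \left(30 + 3\right) \left(-5\right)\right)^{2}} = \sqrt{-41218 + \left(27 + 33 \left(-5\right)\right)^{2}} = \sqrt{-41218 + \left(27 - 165\right)^{2}} = \sqrt{-41218 + \left(-138\right)^{2}} = \sqrt{-41218 + 19044} = \sqrt{-22174} = i \sqrt{22174}$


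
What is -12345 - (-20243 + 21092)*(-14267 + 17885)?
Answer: -3084027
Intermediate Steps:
-12345 - (-20243 + 21092)*(-14267 + 17885) = -12345 - 849*3618 = -12345 - 1*3071682 = -12345 - 3071682 = -3084027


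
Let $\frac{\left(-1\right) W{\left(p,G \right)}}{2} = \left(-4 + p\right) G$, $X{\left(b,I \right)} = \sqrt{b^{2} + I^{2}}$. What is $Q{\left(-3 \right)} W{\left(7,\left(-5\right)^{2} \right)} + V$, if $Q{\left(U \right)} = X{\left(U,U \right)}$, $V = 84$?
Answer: $84 - 450 \sqrt{2} \approx -552.4$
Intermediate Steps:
$X{\left(b,I \right)} = \sqrt{I^{2} + b^{2}}$
$Q{\left(U \right)} = \sqrt{2} \sqrt{U^{2}}$ ($Q{\left(U \right)} = \sqrt{U^{2} + U^{2}} = \sqrt{2 U^{2}} = \sqrt{2} \sqrt{U^{2}}$)
$W{\left(p,G \right)} = - 2 G \left(-4 + p\right)$ ($W{\left(p,G \right)} = - 2 \left(-4 + p\right) G = - 2 G \left(-4 + p\right)$)
$Q{\left(-3 \right)} W{\left(7,\left(-5\right)^{2} \right)} + V = \sqrt{2} \sqrt{\left(-3\right)^{2}} \cdot 2 \left(-5\right)^{2} \left(4 - 7\right) + 84 = \sqrt{2} \sqrt{9} \cdot 2 \cdot 25 \left(4 - 7\right) + 84 = \sqrt{2} \cdot 3 \cdot 2 \cdot 25 \left(-3\right) + 84 = 3 \sqrt{2} \left(-150\right) + 84 = - 450 \sqrt{2} + 84 = 84 - 450 \sqrt{2}$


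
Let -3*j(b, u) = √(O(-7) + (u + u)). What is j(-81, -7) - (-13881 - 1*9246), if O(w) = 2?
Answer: 23127 - 2*I*√3/3 ≈ 23127.0 - 1.1547*I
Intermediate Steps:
j(b, u) = -√(2 + 2*u)/3 (j(b, u) = -√(2 + (u + u))/3 = -√(2 + 2*u)/3)
j(-81, -7) - (-13881 - 1*9246) = -√(2 + 2*(-7))/3 - (-13881 - 1*9246) = -√(2 - 14)/3 - (-13881 - 9246) = -2*I*√3/3 - 1*(-23127) = -2*I*√3/3 + 23127 = 23127 - 2*I*√3/3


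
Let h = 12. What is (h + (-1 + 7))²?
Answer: 324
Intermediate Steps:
(h + (-1 + 7))² = (12 + (-1 + 7))² = (12 + 6)² = 18² = 324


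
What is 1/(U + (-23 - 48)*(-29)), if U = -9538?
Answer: -1/7479 ≈ -0.00013371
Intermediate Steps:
1/(U + (-23 - 48)*(-29)) = 1/(-9538 + (-23 - 48)*(-29)) = 1/(-9538 - 71*(-29)) = 1/(-9538 + 2059) = 1/(-7479) = -1/7479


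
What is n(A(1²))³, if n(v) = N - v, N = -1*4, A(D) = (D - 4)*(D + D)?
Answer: 8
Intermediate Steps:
A(D) = 2*D*(-4 + D) (A(D) = (-4 + D)*(2*D) = 2*D*(-4 + D))
N = -4
n(v) = -4 - v
n(A(1²))³ = (-4 - 2*1²*(-4 + 1²))³ = (-4 - 2*(-4 + 1))³ = (-4 - 2*(-3))³ = (-4 - 1*(-6))³ = (-4 + 6)³ = 2³ = 8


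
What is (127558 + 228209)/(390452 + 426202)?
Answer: 118589/272218 ≈ 0.43564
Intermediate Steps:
(127558 + 228209)/(390452 + 426202) = 355767/816654 = 355767*(1/816654) = 118589/272218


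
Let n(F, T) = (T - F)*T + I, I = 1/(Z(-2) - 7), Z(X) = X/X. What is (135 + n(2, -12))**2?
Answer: 3301489/36 ≈ 91708.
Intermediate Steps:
Z(X) = 1
I = -1/6 (I = 1/(1 - 7) = 1/(-6) = -1/6 ≈ -0.16667)
n(F, T) = -1/6 + T*(T - F) (n(F, T) = (T - F)*T - 1/6 = T*(T - F) - 1/6 = -1/6 + T*(T - F))
(135 + n(2, -12))**2 = (135 + (-1/6 + (-12)**2 - 1*2*(-12)))**2 = (135 + (-1/6 + 144 + 24))**2 = (135 + 1007/6)**2 = (1817/6)**2 = 3301489/36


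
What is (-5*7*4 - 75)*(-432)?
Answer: 92880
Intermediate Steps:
(-5*7*4 - 75)*(-432) = (-35*4 - 75)*(-432) = (-140 - 75)*(-432) = -215*(-432) = 92880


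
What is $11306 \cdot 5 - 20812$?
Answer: $35718$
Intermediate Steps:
$11306 \cdot 5 - 20812 = 56530 - 20812 = 35718$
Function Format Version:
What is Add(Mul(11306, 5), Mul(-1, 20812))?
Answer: 35718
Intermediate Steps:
Add(Mul(11306, 5), Mul(-1, 20812)) = Add(56530, -20812) = 35718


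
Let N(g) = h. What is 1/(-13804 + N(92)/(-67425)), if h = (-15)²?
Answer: -899/12409799 ≈ -7.2443e-5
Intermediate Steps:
h = 225
N(g) = 225
1/(-13804 + N(92)/(-67425)) = 1/(-13804 + 225/(-67425)) = 1/(-13804 + 225*(-1/67425)) = 1/(-13804 - 3/899) = 1/(-12409799/899) = -899/12409799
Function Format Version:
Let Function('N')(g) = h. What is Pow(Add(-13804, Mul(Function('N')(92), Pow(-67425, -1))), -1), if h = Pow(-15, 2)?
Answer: Rational(-899, 12409799) ≈ -7.2443e-5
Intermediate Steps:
h = 225
Function('N')(g) = 225
Pow(Add(-13804, Mul(Function('N')(92), Pow(-67425, -1))), -1) = Pow(Add(-13804, Mul(225, Pow(-67425, -1))), -1) = Pow(Add(-13804, Mul(225, Rational(-1, 67425))), -1) = Pow(Add(-13804, Rational(-3, 899)), -1) = Pow(Rational(-12409799, 899), -1) = Rational(-899, 12409799)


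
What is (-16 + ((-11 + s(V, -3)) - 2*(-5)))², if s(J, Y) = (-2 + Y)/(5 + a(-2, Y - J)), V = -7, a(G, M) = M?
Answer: 24964/81 ≈ 308.20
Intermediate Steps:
s(J, Y) = (-2 + Y)/(5 + Y - J) (s(J, Y) = (-2 + Y)/(5 + (Y - J)) = (-2 + Y)/(5 + Y - J))
(-16 + ((-11 + s(V, -3)) - 2*(-5)))² = (-16 + ((-11 + (-2 - 3)/(5 - 3 - 1*(-7))) - 2*(-5)))² = (-16 + ((-11 - 5/(5 - 3 + 7)) + 10))² = (-16 + ((-11 - 5/9) + 10))² = (-16 + (-104/9 + 10))² = (-16 - 14/9)² = (-158/9)² = 24964/81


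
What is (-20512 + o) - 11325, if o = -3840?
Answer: -35677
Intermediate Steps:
(-20512 + o) - 11325 = (-20512 - 3840) - 11325 = -24352 - 11325 = -35677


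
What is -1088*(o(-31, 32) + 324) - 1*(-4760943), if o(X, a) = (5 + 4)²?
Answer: 4320303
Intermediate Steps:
o(X, a) = 81 (o(X, a) = 9² = 81)
-1088*(o(-31, 32) + 324) - 1*(-4760943) = -1088*(81 + 324) - 1*(-4760943) = -1088*405 + 4760943 = -440640 + 4760943 = 4320303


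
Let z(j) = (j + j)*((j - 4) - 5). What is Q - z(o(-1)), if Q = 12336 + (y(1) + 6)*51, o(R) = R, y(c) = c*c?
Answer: 12673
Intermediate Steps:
y(c) = c²
z(j) = 2*j*(-9 + j) (z(j) = (2*j)*((-4 + j) - 5) = (2*j)*(-9 + j) = 2*j*(-9 + j))
Q = 12693 (Q = 12336 + (1² + 6)*51 = 12336 + (1 + 6)*51 = 12336 + 7*51 = 12336 + 357 = 12693)
Q - z(o(-1)) = 12693 - 2*(-1)*(-9 - 1) = 12693 - 2*(-1)*(-10) = 12693 - 1*20 = 12693 - 20 = 12673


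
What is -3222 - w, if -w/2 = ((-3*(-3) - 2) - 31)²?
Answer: -2070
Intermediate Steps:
w = -1152 (w = -2*((-3*(-3) - 2) - 31)² = -2*((9 - 2) - 31)² = -2*(7 - 31)² = -2*(-24)² = -2*576 = -1152)
-3222 - w = -3222 - 1*(-1152) = -3222 + 1152 = -2070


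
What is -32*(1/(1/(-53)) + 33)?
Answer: 640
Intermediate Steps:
-32*(1/(1/(-53)) + 33) = -32*(1/(-1/53) + 33) = -32*(-53 + 33) = -32*(-20) = 640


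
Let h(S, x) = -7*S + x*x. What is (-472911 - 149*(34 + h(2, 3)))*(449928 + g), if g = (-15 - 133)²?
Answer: -225173329024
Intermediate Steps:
h(S, x) = x² - 7*S (h(S, x) = -7*S + x² = x² - 7*S)
g = 21904 (g = (-148)² = 21904)
(-472911 - 149*(34 + h(2, 3)))*(449928 + g) = (-472911 - 149*(34 + (3² - 7*2)))*(449928 + 21904) = (-472911 - 149*(34 + (9 - 14)))*471832 = (-472911 - 149*(34 - 5))*471832 = (-472911 - 149*29)*471832 = (-472911 - 4321)*471832 = -477232*471832 = -225173329024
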